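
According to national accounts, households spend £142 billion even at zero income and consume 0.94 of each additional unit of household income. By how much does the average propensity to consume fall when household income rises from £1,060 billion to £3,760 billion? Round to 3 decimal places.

At Y = 1060: C = 142 + 0.94(1060) = 1138.4, APC = 1138.4/1060 = 1.0740
At Y = 3760: C = 3676.4, APC = 3676.4/3760 = 0.9778
Fall in APC = 1.0740 − 0.9778 = 0.0962 ≈ 0.096

ΔAPC = 0.096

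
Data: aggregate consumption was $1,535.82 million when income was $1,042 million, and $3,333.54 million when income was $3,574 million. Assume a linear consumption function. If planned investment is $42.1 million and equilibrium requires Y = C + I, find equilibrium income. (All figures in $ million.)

Y = 2890

MPC = (3333.54 − 1535.82)/(3574 − 1042) = 1797.72/2532 = 0.71
a = 1535.82 − 0.71(1042) = 796
Equilibrium: Y = 796 + 0.71Y + 42.1
0.29Y = 838.1, so Y = 838.1/0.29 = 2890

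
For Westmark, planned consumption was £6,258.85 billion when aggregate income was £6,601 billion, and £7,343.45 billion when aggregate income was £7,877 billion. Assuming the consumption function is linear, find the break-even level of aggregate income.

Y = 4320

MPC = (7343.45 − 6258.85)/(7877 − 6601) = 1084.6/1276 = 0.85
a = 6258.85 − 0.85(6601) = 6258.85 − 5610.85 = 648
Break-even: Y = a/(1−MPC) = 648/0.15 = 4320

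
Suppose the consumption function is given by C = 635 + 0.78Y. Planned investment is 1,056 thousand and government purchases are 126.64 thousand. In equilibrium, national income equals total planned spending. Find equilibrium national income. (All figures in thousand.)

Y = C + I + G = 635 + 0.78Y + 1056 + 126.64
Y − 0.78Y = 1817.64
0.22Y = 1817.64, so Y = 1817.64/0.22 = 8262

Y = 8262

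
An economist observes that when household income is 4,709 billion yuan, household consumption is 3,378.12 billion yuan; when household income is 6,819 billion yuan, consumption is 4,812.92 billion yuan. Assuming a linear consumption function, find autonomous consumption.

MPC = ΔC/ΔY = (4812.92 − 3378.12)/(6819 − 4709) = 1434.8/2110 = 0.68
a = C − MPC·Y = 3378.12 − 0.68(4709) = 3378.12 − 3202.12 = 176

a = 176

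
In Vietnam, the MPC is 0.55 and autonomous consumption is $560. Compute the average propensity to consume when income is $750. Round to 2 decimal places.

APC = 1.30

C = 560 + 0.55(750) = 972.5
APC = C/Y = 972.5/750 = 1.30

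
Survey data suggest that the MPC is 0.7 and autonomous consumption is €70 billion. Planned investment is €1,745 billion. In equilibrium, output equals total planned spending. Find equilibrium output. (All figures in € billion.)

Y = C + I = 70 + 0.7Y + 1745
Y − 0.7Y = 1815
0.3Y = 1815, so Y = 1815/0.3 = 6050

Y = 6050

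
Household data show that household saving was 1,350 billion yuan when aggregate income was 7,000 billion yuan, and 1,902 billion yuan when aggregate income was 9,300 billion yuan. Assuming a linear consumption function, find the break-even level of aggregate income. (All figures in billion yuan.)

Y = 1375

MPS = ΔS/ΔY = (1902 − 1350)/(9300 − 7000) = 552/2300 = 0.24
MPC = 1 − MPS = 0.76
From S(7000) = 1350: −a + 0.24(7000) = 1350, so a = 1680 − 1350 = 330
Break-even (S = 0): Y = a/MPS = 330/0.24 = 1375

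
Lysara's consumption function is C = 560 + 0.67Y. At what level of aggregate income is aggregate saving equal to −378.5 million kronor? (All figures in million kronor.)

S = Y − C = -560 + 0.33Y
-560 + 0.33Y = -378.5, so 0.33Y = 181.5 and Y = 550

Y = 550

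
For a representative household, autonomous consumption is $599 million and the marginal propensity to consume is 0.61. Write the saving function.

S = -599 + 0.39Y

S = Y − C = Y − (599 + 0.61Y) = -599 + (1 − 0.61)Y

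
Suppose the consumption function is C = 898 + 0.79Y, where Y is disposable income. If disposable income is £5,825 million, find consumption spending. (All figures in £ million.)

C = 898 + 0.79(5825) = 898 + 4601.75 = 5499.75

C = 5499.75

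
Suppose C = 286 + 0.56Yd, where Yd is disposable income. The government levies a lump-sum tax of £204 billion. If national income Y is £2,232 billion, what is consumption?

C = 1421.68

Yd = Y − T = 2232 − 204 = 2028
C = 286 + 0.56(2028) = 286 + 1135.68 = 1421.68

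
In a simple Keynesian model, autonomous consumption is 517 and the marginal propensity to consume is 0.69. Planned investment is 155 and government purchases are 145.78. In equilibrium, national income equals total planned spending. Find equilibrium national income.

Y = 2638

Y = C + I + G = 517 + 0.69Y + 155 + 145.78
Y − 0.69Y = 817.78
0.31Y = 817.78, so Y = 817.78/0.31 = 2638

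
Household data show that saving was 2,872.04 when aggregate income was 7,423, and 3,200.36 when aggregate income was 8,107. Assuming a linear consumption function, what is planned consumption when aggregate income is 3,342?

MPS = ΔS/ΔY = (3200.36 − 2872.04)/(8107 − 7423) = 328.32/684 = 0.48
MPC = 1 − MPS = 0.52
Autonomous saving = 2872.04 − 0.48(7423) = -691, so a = 691
C = 691 + 0.52(3342) = 691 + 1737.84 = 2428.84

C = 2428.84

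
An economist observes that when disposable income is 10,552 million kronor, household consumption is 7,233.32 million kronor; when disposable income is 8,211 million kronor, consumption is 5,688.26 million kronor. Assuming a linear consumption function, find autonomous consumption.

MPC = ΔC/ΔY = (7233.32 − 5688.26)/(10552 − 8211) = 1545.06/2341 = 0.66
a = C − MPC·Y = 5688.26 − 0.66(8211) = 5688.26 − 5419.26 = 269

a = 269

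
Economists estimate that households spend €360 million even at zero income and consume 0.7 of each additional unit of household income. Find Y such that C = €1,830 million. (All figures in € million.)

Y = 2100

360 + 0.7Y = 1830
0.7Y = 1470, so Y = 1470/0.7 = 2100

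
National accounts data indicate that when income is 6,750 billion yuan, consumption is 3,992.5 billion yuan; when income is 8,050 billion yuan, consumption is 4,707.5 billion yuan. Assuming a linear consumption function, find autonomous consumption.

a = 280

MPC = ΔC/ΔY = (4707.5 − 3992.5)/(8050 − 6750) = 715/1300 = 0.55
a = C − MPC·Y = 3992.5 − 0.55(6750) = 3992.5 − 3712.5 = 280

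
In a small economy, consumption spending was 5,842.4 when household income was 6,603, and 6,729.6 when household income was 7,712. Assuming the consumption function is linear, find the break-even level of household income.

Y = 2800

MPC = (6729.6 − 5842.4)/(7712 − 6603) = 887.2/1109 = 0.8
a = 5842.4 − 0.8(6603) = 5842.4 − 5282.4 = 560
Break-even: Y = a/(1−MPC) = 560/0.2 = 2800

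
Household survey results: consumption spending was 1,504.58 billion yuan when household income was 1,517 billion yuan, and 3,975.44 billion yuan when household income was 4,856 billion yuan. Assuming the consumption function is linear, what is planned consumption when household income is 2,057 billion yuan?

C = 1904.18

MPC = (3975.44 − 1504.58)/(4856 − 1517) = 2470.86/3339 = 0.74
a = 1504.58 − 0.74(1517) = 1504.58 − 1122.58 = 382
C = 382 + 0.74(2057) = 382 + 1522.18 = 1904.18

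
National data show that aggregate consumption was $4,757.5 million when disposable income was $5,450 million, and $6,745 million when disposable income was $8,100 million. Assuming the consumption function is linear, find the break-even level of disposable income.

MPC = (6745 − 4757.5)/(8100 − 5450) = 1987.5/2650 = 0.75
a = 4757.5 − 0.75(5450) = 4757.5 − 4087.5 = 670
Break-even: Y = a/(1−MPC) = 670/0.25 = 2680

Y = 2680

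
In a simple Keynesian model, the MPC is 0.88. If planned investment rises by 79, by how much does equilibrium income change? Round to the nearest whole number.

ΔY ≈ 658

The multiplier is 1/(1 − MPC) = 1/0.12.
ΔY = 79/0.12 = 658.33 ≈ 658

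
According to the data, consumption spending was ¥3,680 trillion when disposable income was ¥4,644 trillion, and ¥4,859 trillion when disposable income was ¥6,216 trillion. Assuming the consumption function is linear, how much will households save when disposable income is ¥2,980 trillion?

MPC = (4859 − 3680)/(6216 − 4644) = 1179/1572 = 0.75
a = 3680 − 0.75(4644) = 3680 − 3483 = 197
C = 197 + 0.75(2980) = 2432
S = 2980 − 2432 = 548

S = 548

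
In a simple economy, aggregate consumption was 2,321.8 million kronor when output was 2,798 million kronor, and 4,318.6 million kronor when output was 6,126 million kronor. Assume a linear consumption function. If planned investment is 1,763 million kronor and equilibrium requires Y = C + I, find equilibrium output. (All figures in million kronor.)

MPC = (4318.6 − 2321.8)/(6126 − 2798) = 1996.8/3328 = 0.6
a = 2321.8 − 0.6(2798) = 643
Equilibrium: Y = 643 + 0.6Y + 1763
0.4Y = 2406, so Y = 2406/0.4 = 6015

Y = 6015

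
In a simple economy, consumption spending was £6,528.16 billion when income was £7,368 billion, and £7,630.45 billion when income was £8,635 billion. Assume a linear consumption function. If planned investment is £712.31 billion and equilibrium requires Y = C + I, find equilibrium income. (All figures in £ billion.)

MPC = (7630.45 − 6528.16)/(8635 − 7368) = 1102.29/1267 = 0.87
a = 6528.16 − 0.87(7368) = 118
Equilibrium: Y = 118 + 0.87Y + 712.31
0.13Y = 830.31, so Y = 830.31/0.13 = 6387

Y = 6387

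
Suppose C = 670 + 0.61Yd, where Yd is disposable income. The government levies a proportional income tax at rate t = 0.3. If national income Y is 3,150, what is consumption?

C = 2015.05

Yd = (1 − 0.3)(3150) = 0.7(3150) = 2205
C = 670 + 0.61(2205) = 670 + 1345.05 = 2015.05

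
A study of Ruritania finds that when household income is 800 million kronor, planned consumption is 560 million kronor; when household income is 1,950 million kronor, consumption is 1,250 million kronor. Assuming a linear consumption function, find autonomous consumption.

a = 80

MPC = ΔC/ΔY = (1250 − 560)/(1950 − 800) = 690/1150 = 0.6
a = C − MPC·Y = 560 − 0.6(800) = 560 − 480 = 80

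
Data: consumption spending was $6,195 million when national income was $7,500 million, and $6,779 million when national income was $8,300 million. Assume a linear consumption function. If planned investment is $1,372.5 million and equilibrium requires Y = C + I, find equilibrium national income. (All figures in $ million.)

Y = 7750

MPC = (6779 − 6195)/(8300 − 7500) = 584/800 = 0.73
a = 6195 − 0.73(7500) = 720
Equilibrium: Y = 720 + 0.73Y + 1372.5
0.27Y = 2092.5, so Y = 2092.5/0.27 = 7750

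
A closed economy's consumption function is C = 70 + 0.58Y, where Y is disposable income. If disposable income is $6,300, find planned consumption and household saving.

C = 3724; S = 2576

C = 70 + 0.58(6300) = 70 + 3654 = 3724
S = Y − C = 6300 − 3724 = 2576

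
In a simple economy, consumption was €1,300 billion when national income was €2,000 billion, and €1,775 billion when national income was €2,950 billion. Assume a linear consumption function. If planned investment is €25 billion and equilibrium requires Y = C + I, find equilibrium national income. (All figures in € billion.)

MPC = (1775 − 1300)/(2950 − 2000) = 475/950 = 0.5
a = 1300 − 0.5(2000) = 300
Equilibrium: Y = 300 + 0.5Y + 25
0.5Y = 325, so Y = 325/0.5 = 650

Y = 650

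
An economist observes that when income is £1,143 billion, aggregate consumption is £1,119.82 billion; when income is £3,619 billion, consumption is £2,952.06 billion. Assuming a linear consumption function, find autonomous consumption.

a = 274

MPC = ΔC/ΔY = (2952.06 − 1119.82)/(3619 − 1143) = 1832.24/2476 = 0.74
a = C − MPC·Y = 1119.82 − 0.74(1143) = 1119.82 − 845.82 = 274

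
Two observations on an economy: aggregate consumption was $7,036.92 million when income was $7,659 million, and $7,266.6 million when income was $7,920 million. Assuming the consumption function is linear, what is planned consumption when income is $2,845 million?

C = 2800.6

MPC = (7266.6 − 7036.92)/(7920 − 7659) = 229.68/261 = 0.88
a = 7036.92 − 0.88(7659) = 7036.92 − 6739.92 = 297
C = 297 + 0.88(2845) = 297 + 2503.6 = 2800.6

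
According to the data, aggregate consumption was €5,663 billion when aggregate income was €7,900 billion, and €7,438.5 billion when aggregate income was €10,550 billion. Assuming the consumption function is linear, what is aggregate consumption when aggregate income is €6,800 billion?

C = 4926

MPC = (7438.5 − 5663)/(10550 − 7900) = 1775.5/2650 = 0.67
a = 5663 − 0.67(7900) = 5663 − 5293 = 370
C = 370 + 0.67(6800) = 370 + 4556 = 4926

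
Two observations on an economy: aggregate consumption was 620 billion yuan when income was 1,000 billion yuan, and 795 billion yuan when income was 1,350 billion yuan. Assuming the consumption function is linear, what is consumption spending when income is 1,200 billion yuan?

MPC = (795 − 620)/(1350 − 1000) = 175/350 = 0.5
a = 620 − 0.5(1000) = 620 − 500 = 120
C = 120 + 0.5(1200) = 120 + 600 = 720

C = 720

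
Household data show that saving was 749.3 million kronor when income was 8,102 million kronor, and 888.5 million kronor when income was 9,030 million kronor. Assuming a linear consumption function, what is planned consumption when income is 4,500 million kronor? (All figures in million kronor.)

C = 4291

MPS = ΔS/ΔY = (888.5 − 749.3)/(9030 − 8102) = 139.2/928 = 0.15
MPC = 1 − MPS = 0.85
Autonomous saving = 749.3 − 0.15(8102) = -466, so a = 466
C = 466 + 0.85(4500) = 466 + 3825 = 4291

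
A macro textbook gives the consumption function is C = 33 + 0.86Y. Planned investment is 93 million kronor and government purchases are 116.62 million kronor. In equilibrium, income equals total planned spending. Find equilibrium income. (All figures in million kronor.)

Y = C + I + G = 33 + 0.86Y + 93 + 116.62
Y − 0.86Y = 242.62
0.14Y = 242.62, so Y = 242.62/0.14 = 1733

Y = 1733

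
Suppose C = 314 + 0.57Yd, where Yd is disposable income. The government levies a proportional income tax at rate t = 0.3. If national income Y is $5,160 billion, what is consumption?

C = 2372.84

Yd = (1 − 0.3)(5160) = 0.7(5160) = 3612
C = 314 + 0.57(3612) = 314 + 2058.84 = 2372.84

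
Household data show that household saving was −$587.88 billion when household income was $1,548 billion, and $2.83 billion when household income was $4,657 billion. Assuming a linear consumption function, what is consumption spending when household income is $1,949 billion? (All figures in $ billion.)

C = 2460.69

MPS = ΔS/ΔY = (2.83 − (-587.88))/(4657 − 1548) = 590.71/3109 = 0.19
MPC = 1 − MPS = 0.81
Autonomous saving = -587.88 − 0.19(1548) = -882, so a = 882
C = 882 + 0.81(1949) = 882 + 1578.69 = 2460.69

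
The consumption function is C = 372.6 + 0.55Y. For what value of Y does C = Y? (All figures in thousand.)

At break-even, C = Y: 372.6 + 0.55Y = Y
0.45Y = 372.6, so Y = 372.6/0.45 = 828

Y = 828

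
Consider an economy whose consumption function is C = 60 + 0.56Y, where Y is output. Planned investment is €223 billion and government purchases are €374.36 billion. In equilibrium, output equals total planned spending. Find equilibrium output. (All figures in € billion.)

Y = C + I + G = 60 + 0.56Y + 223 + 374.36
Y − 0.56Y = 657.36
0.44Y = 657.36, so Y = 657.36/0.44 = 1494

Y = 1494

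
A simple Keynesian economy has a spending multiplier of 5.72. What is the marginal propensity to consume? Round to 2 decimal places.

k = 1/(1 − MPC), so 1 − MPC = 1/k = 1/5.72 = 0.1748
MPC = 1 − 0.1748 = 0.83

MPC = 0.83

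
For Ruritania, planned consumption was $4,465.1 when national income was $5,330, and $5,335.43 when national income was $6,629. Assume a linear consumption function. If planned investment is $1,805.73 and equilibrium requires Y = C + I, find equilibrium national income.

MPC = (5335.43 − 4465.1)/(6629 − 5330) = 870.33/1299 = 0.67
a = 4465.1 − 0.67(5330) = 894
Equilibrium: Y = 894 + 0.67Y + 1805.73
0.33Y = 2699.73, so Y = 2699.73/0.33 = 8181

Y = 8181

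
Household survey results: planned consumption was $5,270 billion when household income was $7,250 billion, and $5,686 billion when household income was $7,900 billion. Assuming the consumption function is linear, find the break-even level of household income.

MPC = (5686 − 5270)/(7900 − 7250) = 416/650 = 0.64
a = 5270 − 0.64(7250) = 5270 − 4640 = 630
Break-even: Y = a/(1−MPC) = 630/0.36 = 1750

Y = 1750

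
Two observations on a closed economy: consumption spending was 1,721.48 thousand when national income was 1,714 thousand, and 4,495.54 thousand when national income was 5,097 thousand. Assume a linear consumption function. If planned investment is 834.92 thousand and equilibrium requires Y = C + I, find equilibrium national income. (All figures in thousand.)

Y = 6394

MPC = (4495.54 − 1721.48)/(5097 − 1714) = 2774.06/3383 = 0.82
a = 1721.48 − 0.82(1714) = 316
Equilibrium: Y = 316 + 0.82Y + 834.92
0.18Y = 1150.92, so Y = 1150.92/0.18 = 6394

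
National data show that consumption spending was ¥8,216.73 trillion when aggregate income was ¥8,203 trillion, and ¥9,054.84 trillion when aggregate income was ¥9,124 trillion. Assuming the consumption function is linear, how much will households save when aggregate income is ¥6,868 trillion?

S = -133.88

MPC = (9054.84 − 8216.73)/(9124 − 8203) = 838.11/921 = 0.91
a = 8216.73 − 0.91(8203) = 8216.73 − 7464.73 = 752
C = 752 + 0.91(6868) = 7001.88
S = 6868 − 7001.88 = -133.88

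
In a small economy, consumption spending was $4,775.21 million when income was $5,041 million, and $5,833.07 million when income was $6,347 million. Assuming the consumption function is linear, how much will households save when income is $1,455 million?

S = -415.55

MPC = (5833.07 − 4775.21)/(6347 − 5041) = 1057.86/1306 = 0.81
a = 4775.21 − 0.81(5041) = 4775.21 − 4083.21 = 692
C = 692 + 0.81(1455) = 1870.55
S = 1455 − 1870.55 = -415.55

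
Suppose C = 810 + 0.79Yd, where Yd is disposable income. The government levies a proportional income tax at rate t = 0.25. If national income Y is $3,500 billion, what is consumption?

Yd = (1 − 0.25)(3500) = 0.75(3500) = 2625
C = 810 + 0.79(2625) = 810 + 2073.75 = 2883.75

C = 2883.75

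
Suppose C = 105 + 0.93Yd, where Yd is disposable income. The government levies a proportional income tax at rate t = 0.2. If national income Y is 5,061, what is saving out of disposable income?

Yd = (1 − 0.2)(5061) = 0.8(5061) = 4048.8
C = 105 + 0.93(4048.8) = 105 + 3765.384 = 3870.384
S = Yd − C = 4048.8 − 3870.384 = 178.416

S = 178.416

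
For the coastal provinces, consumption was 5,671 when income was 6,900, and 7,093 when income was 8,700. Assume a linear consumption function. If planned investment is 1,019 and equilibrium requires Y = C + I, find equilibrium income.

Y = 5900

MPC = (7093 − 5671)/(8700 − 6900) = 1422/1800 = 0.79
a = 5671 − 0.79(6900) = 220
Equilibrium: Y = 220 + 0.79Y + 1019
0.21Y = 1239, so Y = 1239/0.21 = 5900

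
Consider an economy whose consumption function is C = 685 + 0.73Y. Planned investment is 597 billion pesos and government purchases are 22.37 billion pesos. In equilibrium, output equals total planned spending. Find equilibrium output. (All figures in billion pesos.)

Y = 4831

Y = C + I + G = 685 + 0.73Y + 597 + 22.37
Y − 0.73Y = 1304.37
0.27Y = 1304.37, so Y = 1304.37/0.27 = 4831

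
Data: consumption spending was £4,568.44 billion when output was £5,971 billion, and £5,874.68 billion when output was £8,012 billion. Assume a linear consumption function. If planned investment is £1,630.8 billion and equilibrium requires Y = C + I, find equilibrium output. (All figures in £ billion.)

MPC = (5874.68 − 4568.44)/(8012 − 5971) = 1306.24/2041 = 0.64
a = 4568.44 − 0.64(5971) = 747
Equilibrium: Y = 747 + 0.64Y + 1630.8
0.36Y = 2377.8, so Y = 2377.8/0.36 = 6605

Y = 6605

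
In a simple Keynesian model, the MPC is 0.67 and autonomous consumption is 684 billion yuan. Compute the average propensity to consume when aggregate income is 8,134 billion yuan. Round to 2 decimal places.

APC = 0.75

C = 684 + 0.67(8134) = 6133.78
APC = C/Y = 6133.78/8134 = 0.75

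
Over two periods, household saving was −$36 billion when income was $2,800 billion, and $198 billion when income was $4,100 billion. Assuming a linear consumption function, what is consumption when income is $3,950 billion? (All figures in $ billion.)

MPS = ΔS/ΔY = (198 − (-36))/(4100 − 2800) = 234/1300 = 0.18
MPC = 1 − MPS = 0.82
Autonomous saving = -36 − 0.18(2800) = -540, so a = 540
C = 540 + 0.82(3950) = 540 + 3239 = 3779

C = 3779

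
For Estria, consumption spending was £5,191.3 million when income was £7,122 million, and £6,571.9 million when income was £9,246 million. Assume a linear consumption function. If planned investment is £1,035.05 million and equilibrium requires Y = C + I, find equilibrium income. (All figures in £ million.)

Y = 4563

MPC = (6571.9 − 5191.3)/(9246 − 7122) = 1380.6/2124 = 0.65
a = 5191.3 − 0.65(7122) = 562
Equilibrium: Y = 562 + 0.65Y + 1035.05
0.35Y = 1597.05, so Y = 1597.05/0.35 = 4563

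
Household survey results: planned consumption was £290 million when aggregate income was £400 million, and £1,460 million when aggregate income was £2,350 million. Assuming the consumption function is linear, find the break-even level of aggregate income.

Y = 125

MPC = (1460 − 290)/(2350 − 400) = 1170/1950 = 0.6
a = 290 − 0.6(400) = 290 − 240 = 50
Break-even: Y = a/(1−MPC) = 50/0.4 = 125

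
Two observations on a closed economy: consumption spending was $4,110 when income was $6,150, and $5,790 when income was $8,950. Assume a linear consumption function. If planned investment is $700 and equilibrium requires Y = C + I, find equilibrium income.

MPC = (5790 − 4110)/(8950 − 6150) = 1680/2800 = 0.6
a = 4110 − 0.6(6150) = 420
Equilibrium: Y = 420 + 0.6Y + 700
0.4Y = 1120, so Y = 1120/0.4 = 2800

Y = 2800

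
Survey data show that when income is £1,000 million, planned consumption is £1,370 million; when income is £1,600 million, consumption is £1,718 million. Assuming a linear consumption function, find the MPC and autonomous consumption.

MPC = 0.58; a = 790

MPC = ΔC/ΔY = (1718 − 1370)/(1600 − 1000) = 348/600 = 0.58
a = C − MPC·Y = 1370 − 0.58(1000) = 1370 − 580 = 790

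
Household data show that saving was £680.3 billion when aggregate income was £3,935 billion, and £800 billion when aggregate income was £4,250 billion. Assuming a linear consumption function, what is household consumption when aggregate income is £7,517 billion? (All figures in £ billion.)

MPS = ΔS/ΔY = (800 − 680.3)/(4250 − 3935) = 119.7/315 = 0.38
MPC = 1 − MPS = 0.62
Autonomous saving = 680.3 − 0.38(3935) = -815, so a = 815
C = 815 + 0.62(7517) = 815 + 4660.54 = 5475.54

C = 5475.54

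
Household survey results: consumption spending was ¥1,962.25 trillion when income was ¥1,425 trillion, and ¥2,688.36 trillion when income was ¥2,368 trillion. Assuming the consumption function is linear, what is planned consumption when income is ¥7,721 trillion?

MPC = (2688.36 − 1962.25)/(2368 − 1425) = 726.11/943 = 0.77
a = 1962.25 − 0.77(1425) = 1962.25 − 1097.25 = 865
C = 865 + 0.77(7721) = 865 + 5945.17 = 6810.17

C = 6810.17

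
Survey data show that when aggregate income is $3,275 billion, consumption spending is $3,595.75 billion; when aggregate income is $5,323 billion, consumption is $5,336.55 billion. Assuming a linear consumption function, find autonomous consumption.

a = 812

MPC = ΔC/ΔY = (5336.55 − 3595.75)/(5323 − 3275) = 1740.8/2048 = 0.85
a = C − MPC·Y = 3595.75 − 0.85(3275) = 3595.75 − 2783.75 = 812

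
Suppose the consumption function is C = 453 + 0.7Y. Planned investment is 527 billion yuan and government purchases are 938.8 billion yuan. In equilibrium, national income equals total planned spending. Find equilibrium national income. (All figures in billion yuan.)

Y = 6396

Y = C + I + G = 453 + 0.7Y + 527 + 938.8
Y − 0.7Y = 1918.8
0.3Y = 1918.8, so Y = 1918.8/0.3 = 6396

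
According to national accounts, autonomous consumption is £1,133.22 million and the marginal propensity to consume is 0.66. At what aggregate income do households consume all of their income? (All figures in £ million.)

Y = 3333

At break-even, C = Y: 1133.22 + 0.66Y = Y
0.34Y = 1133.22, so Y = 1133.22/0.34 = 3333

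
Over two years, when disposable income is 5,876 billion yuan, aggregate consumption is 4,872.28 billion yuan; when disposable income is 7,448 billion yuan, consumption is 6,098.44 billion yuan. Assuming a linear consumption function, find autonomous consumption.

MPC = ΔC/ΔY = (6098.44 − 4872.28)/(7448 − 5876) = 1226.16/1572 = 0.78
a = C − MPC·Y = 4872.28 − 0.78(5876) = 4872.28 − 4583.28 = 289

a = 289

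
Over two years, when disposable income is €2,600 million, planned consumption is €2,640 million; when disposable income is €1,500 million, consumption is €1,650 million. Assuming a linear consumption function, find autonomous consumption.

a = 300

MPC = ΔC/ΔY = (2640 − 1650)/(2600 − 1500) = 990/1100 = 0.9
a = C − MPC·Y = 1650 − 0.9(1500) = 1650 − 1350 = 300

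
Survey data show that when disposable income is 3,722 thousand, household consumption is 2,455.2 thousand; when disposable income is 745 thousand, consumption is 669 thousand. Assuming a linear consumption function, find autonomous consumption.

MPC = ΔC/ΔY = (2455.2 − 669)/(3722 − 745) = 1786.2/2977 = 0.6
a = C − MPC·Y = 669 − 0.6(745) = 669 − 447 = 222

a = 222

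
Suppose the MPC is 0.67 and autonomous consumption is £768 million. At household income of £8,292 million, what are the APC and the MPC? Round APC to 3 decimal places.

MPC = 0.67 (the slope of the consumption function)
C = 768 + 0.67(8292) = 6323.64, so APC = 6323.64/8292 = 0.763

APC = 0.763; MPC = 0.67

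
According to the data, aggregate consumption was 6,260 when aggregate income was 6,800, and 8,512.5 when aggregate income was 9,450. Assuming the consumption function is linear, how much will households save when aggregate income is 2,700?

MPC = (8512.5 − 6260)/(9450 − 6800) = 2252.5/2650 = 0.85
a = 6260 − 0.85(6800) = 6260 − 5780 = 480
C = 480 + 0.85(2700) = 2775
S = 2700 − 2775 = -75

S = -75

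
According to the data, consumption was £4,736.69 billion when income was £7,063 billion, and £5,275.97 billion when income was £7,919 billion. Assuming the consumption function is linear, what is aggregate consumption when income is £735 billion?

MPC = (5275.97 − 4736.69)/(7919 − 7063) = 539.28/856 = 0.63
a = 4736.69 − 0.63(7063) = 4736.69 − 4449.69 = 287
C = 287 + 0.63(735) = 287 + 463.05 = 750.05

C = 750.05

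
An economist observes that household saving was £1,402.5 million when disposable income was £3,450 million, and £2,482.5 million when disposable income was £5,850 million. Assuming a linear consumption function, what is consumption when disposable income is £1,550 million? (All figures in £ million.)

MPS = ΔS/ΔY = (2482.5 − 1402.5)/(5850 − 3450) = 1080/2400 = 0.45
MPC = 1 − MPS = 0.55
Autonomous saving = 1402.5 − 0.45(3450) = -150, so a = 150
C = 150 + 0.55(1550) = 150 + 852.5 = 1002.5

C = 1002.5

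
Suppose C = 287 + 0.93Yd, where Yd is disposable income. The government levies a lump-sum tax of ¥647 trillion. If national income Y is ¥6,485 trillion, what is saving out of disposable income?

S = 121.66

Yd = Y − T = 6485 − 647 = 5838
C = 287 + 0.93(5838) = 287 + 5429.34 = 5716.34
S = Yd − C = 5838 − 5716.34 = 121.66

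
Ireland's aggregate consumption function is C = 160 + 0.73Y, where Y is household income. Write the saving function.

S = Y − C = Y − (160 + 0.73Y) = -160 + (1 − 0.73)Y

S = -160 + 0.27Y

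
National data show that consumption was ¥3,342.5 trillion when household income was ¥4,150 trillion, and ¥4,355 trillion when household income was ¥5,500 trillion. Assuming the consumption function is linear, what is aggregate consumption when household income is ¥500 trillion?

C = 605

MPC = (4355 − 3342.5)/(5500 − 4150) = 1012.5/1350 = 0.75
a = 3342.5 − 0.75(4150) = 3342.5 − 3112.5 = 230
C = 230 + 0.75(500) = 230 + 375 = 605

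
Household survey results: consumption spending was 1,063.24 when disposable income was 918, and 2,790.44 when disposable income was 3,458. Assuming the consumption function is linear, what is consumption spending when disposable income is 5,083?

MPC = (2790.44 − 1063.24)/(3458 − 918) = 1727.2/2540 = 0.68
a = 1063.24 − 0.68(918) = 1063.24 − 624.24 = 439
C = 439 + 0.68(5083) = 439 + 3456.44 = 3895.44

C = 3895.44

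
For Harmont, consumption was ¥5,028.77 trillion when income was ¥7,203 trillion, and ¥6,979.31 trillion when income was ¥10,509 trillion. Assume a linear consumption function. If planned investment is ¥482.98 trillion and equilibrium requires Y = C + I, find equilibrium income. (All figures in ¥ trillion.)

Y = 3078

MPC = (6979.31 − 5028.77)/(10509 − 7203) = 1950.54/3306 = 0.59
a = 5028.77 − 0.59(7203) = 779
Equilibrium: Y = 779 + 0.59Y + 482.98
0.41Y = 1261.98, so Y = 1261.98/0.41 = 3078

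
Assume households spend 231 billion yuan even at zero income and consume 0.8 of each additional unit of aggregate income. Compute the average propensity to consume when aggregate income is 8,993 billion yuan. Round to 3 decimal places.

APC = 0.826

C = 231 + 0.8(8993) = 7425.4
APC = C/Y = 7425.4/8993 = 0.826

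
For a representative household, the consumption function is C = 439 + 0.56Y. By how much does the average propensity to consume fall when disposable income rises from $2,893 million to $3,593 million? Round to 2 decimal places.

ΔAPC = 0.03

At Y = 2893: C = 439 + 0.56(2893) = 2059.08, APC = 2059.08/2893 = 0.712
At Y = 3593: C = 2451.08, APC = 2451.08/3593 = 0.682
Fall in APC = 0.712 − 0.682 = 0.03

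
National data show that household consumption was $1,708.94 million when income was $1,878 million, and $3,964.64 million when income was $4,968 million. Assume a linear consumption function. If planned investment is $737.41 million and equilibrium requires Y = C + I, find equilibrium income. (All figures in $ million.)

MPC = (3964.64 − 1708.94)/(4968 − 1878) = 2255.7/3090 = 0.73
a = 1708.94 − 0.73(1878) = 338
Equilibrium: Y = 338 + 0.73Y + 737.41
0.27Y = 1075.41, so Y = 1075.41/0.27 = 3983

Y = 3983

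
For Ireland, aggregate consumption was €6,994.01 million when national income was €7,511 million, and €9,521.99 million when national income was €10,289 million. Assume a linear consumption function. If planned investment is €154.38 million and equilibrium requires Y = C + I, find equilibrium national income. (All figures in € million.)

MPC = (9521.99 − 6994.01)/(10289 − 7511) = 2527.98/2778 = 0.91
a = 6994.01 − 0.91(7511) = 159
Equilibrium: Y = 159 + 0.91Y + 154.38
0.09Y = 313.38, so Y = 313.38/0.09 = 3482

Y = 3482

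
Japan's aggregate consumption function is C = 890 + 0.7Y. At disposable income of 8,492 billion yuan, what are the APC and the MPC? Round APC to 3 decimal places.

MPC = 0.7 (the slope of the consumption function)
C = 890 + 0.7(8492) = 6834.4, so APC = 6834.4/8492 = 0.805

APC = 0.805; MPC = 0.7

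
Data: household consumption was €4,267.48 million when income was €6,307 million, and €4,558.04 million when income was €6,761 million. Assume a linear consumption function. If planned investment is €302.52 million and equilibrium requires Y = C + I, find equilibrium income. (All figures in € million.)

Y = 1482

MPC = (4558.04 − 4267.48)/(6761 − 6307) = 290.56/454 = 0.64
a = 4267.48 − 0.64(6307) = 231
Equilibrium: Y = 231 + 0.64Y + 302.52
0.36Y = 533.52, so Y = 533.52/0.36 = 1482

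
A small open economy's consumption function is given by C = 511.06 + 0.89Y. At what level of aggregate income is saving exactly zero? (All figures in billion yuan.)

At break-even, C = Y: 511.06 + 0.89Y = Y
0.11Y = 511.06, so Y = 511.06/0.11 = 4646

Y = 4646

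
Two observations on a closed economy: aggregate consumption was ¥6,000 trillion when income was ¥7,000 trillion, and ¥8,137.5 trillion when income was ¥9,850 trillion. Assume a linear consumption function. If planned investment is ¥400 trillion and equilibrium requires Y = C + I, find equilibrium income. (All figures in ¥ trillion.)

MPC = (8137.5 − 6000)/(9850 − 7000) = 2137.5/2850 = 0.75
a = 6000 − 0.75(7000) = 750
Equilibrium: Y = 750 + 0.75Y + 400
0.25Y = 1150, so Y = 1150/0.25 = 4600

Y = 4600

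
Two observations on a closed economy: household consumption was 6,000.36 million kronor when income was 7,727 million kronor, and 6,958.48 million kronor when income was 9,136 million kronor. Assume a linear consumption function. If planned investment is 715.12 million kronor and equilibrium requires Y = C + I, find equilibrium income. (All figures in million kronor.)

MPC = (6958.48 − 6000.36)/(9136 − 7727) = 958.12/1409 = 0.68
a = 6000.36 − 0.68(7727) = 746
Equilibrium: Y = 746 + 0.68Y + 715.12
0.32Y = 1461.12, so Y = 1461.12/0.32 = 4566

Y = 4566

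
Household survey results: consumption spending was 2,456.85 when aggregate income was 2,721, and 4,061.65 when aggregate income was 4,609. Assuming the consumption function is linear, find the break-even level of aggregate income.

MPC = (4061.65 − 2456.85)/(4609 − 2721) = 1604.8/1888 = 0.85
a = 2456.85 − 0.85(2721) = 2456.85 − 2312.85 = 144
Break-even: Y = a/(1−MPC) = 144/0.15 = 960

Y = 960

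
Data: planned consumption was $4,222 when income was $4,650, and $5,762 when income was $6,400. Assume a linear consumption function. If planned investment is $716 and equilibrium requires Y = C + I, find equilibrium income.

MPC = (5762 − 4222)/(6400 − 4650) = 1540/1750 = 0.88
a = 4222 − 0.88(4650) = 130
Equilibrium: Y = 130 + 0.88Y + 716
0.12Y = 846, so Y = 846/0.12 = 7050

Y = 7050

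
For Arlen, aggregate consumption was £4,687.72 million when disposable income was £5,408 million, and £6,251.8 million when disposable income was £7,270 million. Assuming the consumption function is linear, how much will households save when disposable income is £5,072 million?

S = 666.52

MPC = (6251.8 − 4687.72)/(7270 − 5408) = 1564.08/1862 = 0.84
a = 4687.72 − 0.84(5408) = 4687.72 − 4542.72 = 145
C = 145 + 0.84(5072) = 4405.48
S = 5072 − 4405.48 = 666.52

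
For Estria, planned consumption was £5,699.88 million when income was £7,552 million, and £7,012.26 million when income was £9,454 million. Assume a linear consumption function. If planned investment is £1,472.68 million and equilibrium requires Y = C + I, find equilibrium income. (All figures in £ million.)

Y = 6328

MPC = (7012.26 − 5699.88)/(9454 − 7552) = 1312.38/1902 = 0.69
a = 5699.88 − 0.69(7552) = 489
Equilibrium: Y = 489 + 0.69Y + 1472.68
0.31Y = 1961.68, so Y = 1961.68/0.31 = 6328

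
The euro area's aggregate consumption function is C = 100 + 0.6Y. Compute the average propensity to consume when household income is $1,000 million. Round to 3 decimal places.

APC = 0.700

C = 100 + 0.6(1000) = 700
APC = C/Y = 700/1000 = 0.700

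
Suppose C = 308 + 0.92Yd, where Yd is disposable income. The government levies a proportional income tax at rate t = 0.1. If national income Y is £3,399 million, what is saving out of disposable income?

S = -63.272

Yd = (1 − 0.1)(3399) = 0.9(3399) = 3059.1
C = 308 + 0.92(3059.1) = 308 + 2814.372 = 3122.372
S = Yd − C = 3059.1 − 3122.372 = -63.272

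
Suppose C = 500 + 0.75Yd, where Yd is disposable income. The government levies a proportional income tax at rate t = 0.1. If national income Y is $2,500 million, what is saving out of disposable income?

Yd = (1 − 0.1)(2500) = 0.9(2500) = 2250
C = 500 + 0.75(2250) = 500 + 1687.5 = 2187.5
S = Yd − C = 2250 − 2187.5 = 62.5

S = 62.5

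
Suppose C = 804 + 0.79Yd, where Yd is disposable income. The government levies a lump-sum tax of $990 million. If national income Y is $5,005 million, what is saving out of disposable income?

S = 39.15

Yd = Y − T = 5005 − 990 = 4015
C = 804 + 0.79(4015) = 804 + 3171.85 = 3975.85
S = Yd − C = 4015 − 3975.85 = 39.15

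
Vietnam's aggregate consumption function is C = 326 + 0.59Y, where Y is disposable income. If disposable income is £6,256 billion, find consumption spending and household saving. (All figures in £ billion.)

C = 4017.04; S = 2238.96

C = 326 + 0.59(6256) = 326 + 3691.04 = 4017.04
S = Y − C = 6256 − 4017.04 = 2238.96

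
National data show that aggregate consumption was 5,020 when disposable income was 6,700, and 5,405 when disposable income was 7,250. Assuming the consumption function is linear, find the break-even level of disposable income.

MPC = (5405 − 5020)/(7250 − 6700) = 385/550 = 0.7
a = 5020 − 0.7(6700) = 5020 − 4690 = 330
Break-even: Y = a/(1−MPC) = 330/0.3 = 1100

Y = 1100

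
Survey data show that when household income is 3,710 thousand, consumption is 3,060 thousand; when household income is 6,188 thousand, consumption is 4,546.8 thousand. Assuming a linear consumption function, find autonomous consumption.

MPC = ΔC/ΔY = (4546.8 − 3060)/(6188 − 3710) = 1486.8/2478 = 0.6
a = C − MPC·Y = 3060 − 0.6(3710) = 3060 − 2226 = 834

a = 834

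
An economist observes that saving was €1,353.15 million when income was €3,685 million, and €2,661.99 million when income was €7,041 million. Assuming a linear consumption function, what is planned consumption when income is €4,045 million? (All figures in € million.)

MPS = ΔS/ΔY = (2661.99 − 1353.15)/(7041 − 3685) = 1308.84/3356 = 0.39
MPC = 1 − MPS = 0.61
Autonomous saving = 1353.15 − 0.39(3685) = -84, so a = 84
C = 84 + 0.61(4045) = 84 + 2467.45 = 2551.45

C = 2551.45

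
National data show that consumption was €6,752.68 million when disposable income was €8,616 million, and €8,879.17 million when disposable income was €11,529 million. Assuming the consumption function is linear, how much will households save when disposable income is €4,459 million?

MPC = (8879.17 − 6752.68)/(11529 − 8616) = 2126.49/2913 = 0.73
a = 6752.68 − 0.73(8616) = 6752.68 − 6289.68 = 463
C = 463 + 0.73(4459) = 3718.07
S = 4459 − 3718.07 = 740.93

S = 740.93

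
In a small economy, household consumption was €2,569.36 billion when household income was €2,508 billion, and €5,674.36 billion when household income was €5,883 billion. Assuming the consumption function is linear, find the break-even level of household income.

MPC = (5674.36 − 2569.36)/(5883 − 2508) = 3105/3375 = 0.92
a = 2569.36 − 0.92(2508) = 2569.36 − 2307.36 = 262
Break-even: Y = a/(1−MPC) = 262/0.08 = 3275

Y = 3275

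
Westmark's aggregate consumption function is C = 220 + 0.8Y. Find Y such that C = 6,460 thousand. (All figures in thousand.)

Y = 7800

220 + 0.8Y = 6460
0.8Y = 6240, so Y = 6240/0.8 = 7800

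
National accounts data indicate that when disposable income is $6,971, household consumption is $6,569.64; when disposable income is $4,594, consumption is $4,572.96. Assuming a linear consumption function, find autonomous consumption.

a = 714

MPC = ΔC/ΔY = (6569.64 − 4572.96)/(6971 − 4594) = 1996.68/2377 = 0.84
a = C − MPC·Y = 4572.96 − 0.84(4594) = 4572.96 − 3858.96 = 714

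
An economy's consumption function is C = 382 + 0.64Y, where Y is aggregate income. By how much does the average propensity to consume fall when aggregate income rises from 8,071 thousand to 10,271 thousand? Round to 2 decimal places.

ΔAPC = 0.01

At Y = 8071: C = 382 + 0.64(8071) = 5547.44, APC = 5547.44/8071 = 0.687
At Y = 10271: C = 6955.44, APC = 6955.44/10271 = 0.677
Fall in APC = 0.687 − 0.677 = 0.01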